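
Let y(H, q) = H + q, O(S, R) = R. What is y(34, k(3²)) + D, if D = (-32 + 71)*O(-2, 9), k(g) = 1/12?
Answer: 4621/12 ≈ 385.08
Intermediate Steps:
k(g) = 1/12
D = 351 (D = (-32 + 71)*9 = 39*9 = 351)
y(34, k(3²)) + D = (34 + 1/12) + 351 = 409/12 + 351 = 4621/12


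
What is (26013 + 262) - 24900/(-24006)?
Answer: 105130425/4001 ≈ 26276.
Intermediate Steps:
(26013 + 262) - 24900/(-24006) = 26275 - 24900*(-1/24006) = 26275 + 4150/4001 = 105130425/4001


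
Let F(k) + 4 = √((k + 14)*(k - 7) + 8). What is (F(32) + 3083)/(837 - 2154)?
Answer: -3079/1317 - √1158/1317 ≈ -2.3637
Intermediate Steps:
F(k) = -4 + √(8 + (-7 + k)*(14 + k)) (F(k) = -4 + √((k + 14)*(k - 7) + 8) = -4 + √((14 + k)*(-7 + k) + 8) = -4 + √((-7 + k)*(14 + k) + 8) = -4 + √(8 + (-7 + k)*(14 + k)))
(F(32) + 3083)/(837 - 2154) = ((-4 + √(-90 + 32² + 7*32)) + 3083)/(837 - 2154) = ((-4 + √(-90 + 1024 + 224)) + 3083)/(-1317) = ((-4 + √1158) + 3083)*(-1/1317) = (3079 + √1158)*(-1/1317) = -3079/1317 - √1158/1317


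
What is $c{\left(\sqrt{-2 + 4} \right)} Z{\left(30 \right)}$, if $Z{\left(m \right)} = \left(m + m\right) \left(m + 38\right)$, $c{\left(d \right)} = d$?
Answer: $4080 \sqrt{2} \approx 5770.0$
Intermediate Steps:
$Z{\left(m \right)} = 2 m \left(38 + m\right)$
$c{\left(\sqrt{-2 + 4} \right)} Z{\left(30 \right)} = \sqrt{-2 + 4} \cdot 2 \cdot 30 \left(38 + 30\right) = \sqrt{2} \cdot 2 \cdot 30 \cdot 68 = \sqrt{2} \cdot 4080 = 4080 \sqrt{2}$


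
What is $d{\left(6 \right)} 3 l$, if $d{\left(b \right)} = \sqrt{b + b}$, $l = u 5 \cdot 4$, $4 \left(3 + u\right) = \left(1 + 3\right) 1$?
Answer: $- 240 \sqrt{3} \approx -415.69$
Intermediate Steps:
$u = -2$ ($u = -3 + \frac{\left(1 + 3\right) 1}{4} = -3 + \frac{4 \cdot 1}{4} = -3 + \frac{1}{4} \cdot 4 = -3 + 1 = -2$)
$l = -40$ ($l = \left(-2\right) 5 \cdot 4 = \left(-10\right) 4 = -40$)
$d{\left(b \right)} = \sqrt{2} \sqrt{b}$ ($d{\left(b \right)} = \sqrt{2 b} = \sqrt{2} \sqrt{b}$)
$d{\left(6 \right)} 3 l = \sqrt{2} \sqrt{6} \cdot 3 \left(-40\right) = 2 \sqrt{3} \cdot 3 \left(-40\right) = 6 \sqrt{3} \left(-40\right) = - 240 \sqrt{3}$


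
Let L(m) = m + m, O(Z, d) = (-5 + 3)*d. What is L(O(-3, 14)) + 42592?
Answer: 42536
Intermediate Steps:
O(Z, d) = -2*d
L(m) = 2*m
L(O(-3, 14)) + 42592 = 2*(-2*14) + 42592 = 2*(-28) + 42592 = -56 + 42592 = 42536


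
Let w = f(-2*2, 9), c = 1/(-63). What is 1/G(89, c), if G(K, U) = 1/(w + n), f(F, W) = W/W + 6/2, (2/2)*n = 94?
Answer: 98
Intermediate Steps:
c = -1/63 ≈ -0.015873
n = 94
f(F, W) = 4 (f(F, W) = 1 + 6*(½) = 1 + 3 = 4)
w = 4
G(K, U) = 1/98 (G(K, U) = 1/(4 + 94) = 1/98)
1/G(89, c) = 1/(1/98) = 98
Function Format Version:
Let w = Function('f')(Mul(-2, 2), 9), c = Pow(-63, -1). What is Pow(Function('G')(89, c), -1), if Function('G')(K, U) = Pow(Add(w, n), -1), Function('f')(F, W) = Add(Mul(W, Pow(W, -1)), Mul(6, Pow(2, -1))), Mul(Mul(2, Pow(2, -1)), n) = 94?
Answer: 98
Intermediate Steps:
c = Rational(-1, 63) ≈ -0.015873
n = 94
Function('f')(F, W) = 4 (Function('f')(F, W) = Add(1, Mul(6, Rational(1, 2))) = Add(1, 3) = 4)
w = 4
Function('G')(K, U) = Rational(1, 98) (Function('G')(K, U) = Pow(Add(4, 94), -1) = Pow(98, -1) = Rational(1, 98))
Pow(Function('G')(89, c), -1) = Pow(Rational(1, 98), -1) = 98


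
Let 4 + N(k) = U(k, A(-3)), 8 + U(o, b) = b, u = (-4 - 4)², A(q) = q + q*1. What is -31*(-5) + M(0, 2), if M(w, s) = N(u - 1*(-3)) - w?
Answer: 137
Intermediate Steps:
A(q) = 2*q (A(q) = q + q = 2*q)
u = 64 (u = (-8)² = 64)
U(o, b) = -8 + b
N(k) = -18 (N(k) = -4 + (-8 + 2*(-3)) = -4 + (-8 - 6) = -4 - 14 = -18)
M(w, s) = -18 - w
-31*(-5) + M(0, 2) = -31*(-5) + (-18 - 1*0) = 155 + (-18 + 0) = 155 - 18 = 137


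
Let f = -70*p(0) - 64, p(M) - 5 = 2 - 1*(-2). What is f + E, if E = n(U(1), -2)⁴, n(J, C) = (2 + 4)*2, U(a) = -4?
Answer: 20042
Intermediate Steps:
p(M) = 9 (p(M) = 5 + (2 - 1*(-2)) = 5 + (2 + 2) = 5 + 4 = 9)
n(J, C) = 12 (n(J, C) = 6*2 = 12)
E = 20736 (E = 12⁴ = 20736)
f = -694 (f = -70*9 - 64 = -630 - 64 = -694)
f + E = -694 + 20736 = 20042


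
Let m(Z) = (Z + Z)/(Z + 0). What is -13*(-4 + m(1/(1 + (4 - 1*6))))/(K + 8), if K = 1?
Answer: 26/9 ≈ 2.8889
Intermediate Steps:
m(Z) = 2 (m(Z) = (2*Z)/Z = 2)
-13*(-4 + m(1/(1 + (4 - 1*6))))/(K + 8) = -13*(-4 + 2)/(1 + 8) = -(-26)/9 = -13*(-2/9) = 26/9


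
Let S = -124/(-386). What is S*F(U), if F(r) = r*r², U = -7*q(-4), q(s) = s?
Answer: 1361024/193 ≈ 7051.9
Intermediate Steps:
S = 62/193 (S = -124*(-1/386) = 62/193 ≈ 0.32124)
U = 28 (U = -7*(-4) = 28)
F(r) = r³
S*F(U) = (62/193)*28³ = (62/193)*21952 = 1361024/193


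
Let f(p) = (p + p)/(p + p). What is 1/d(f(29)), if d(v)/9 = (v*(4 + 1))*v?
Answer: 1/45 ≈ 0.022222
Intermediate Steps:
f(p) = 1 (f(p) = (2*p)/((2*p)) = (2*p)*(1/(2*p)) = 1)
d(v) = 45*v**2 (d(v) = 9*((v*(4 + 1))*v) = 9*((v*5)*v) = 9*((5*v)*v) = 9*(5*v**2) = 45*v**2)
1/d(f(29)) = 1/(45*1**2) = 1/(45*1) = 1/45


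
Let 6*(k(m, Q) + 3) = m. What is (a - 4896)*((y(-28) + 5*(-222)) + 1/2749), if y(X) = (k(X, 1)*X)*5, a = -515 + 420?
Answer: 1509213517/8247 ≈ 1.8300e+5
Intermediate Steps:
k(m, Q) = -3 + m/6
a = -95
y(X) = 5*X*(-3 + X/6) (y(X) = ((-3 + X/6)*X)*5 = (X*(-3 + X/6))*5 = 5*X*(-3 + X/6))
(a - 4896)*((y(-28) + 5*(-222)) + 1/2749) = (-95 - 4896)*(((5/6)*(-28)*(-18 - 28) + 5*(-222)) + 1/2749) = -4991*(((5/6)*(-28)*(-46) - 1110) + 1/2749) = -4991*((3220/3 - 1110) + 1/2749) = -4991*(-110/3 + 1/2749) = -4991*(-302387/8247) = 1509213517/8247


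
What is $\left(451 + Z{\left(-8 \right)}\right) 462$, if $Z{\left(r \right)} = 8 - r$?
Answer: $215754$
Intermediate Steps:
$\left(451 + Z{\left(-8 \right)}\right) 462 = \left(451 + \left(8 - -8\right)\right) 462 = \left(451 + \left(8 + 8\right)\right) 462 = \left(451 + 16\right) 462 = 467 \cdot 462 = 215754$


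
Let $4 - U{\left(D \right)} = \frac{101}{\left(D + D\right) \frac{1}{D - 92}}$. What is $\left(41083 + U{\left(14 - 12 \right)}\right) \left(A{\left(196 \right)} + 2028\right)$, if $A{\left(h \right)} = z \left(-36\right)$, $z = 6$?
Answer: $78567414$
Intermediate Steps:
$A{\left(h \right)} = -216$ ($A{\left(h \right)} = 6 \left(-36\right) = -216$)
$U{\left(D \right)} = 4 - \frac{101 \left(-92 + D\right)}{2 D}$ ($U{\left(D \right)} = 4 - \frac{101}{\left(D + D\right) \frac{1}{D - 92}} = 4 - \frac{101}{2 D \frac{1}{-92 + D}} = 4 - 101 \frac{-92 + D}{2 D} = 4 - \frac{101 \left(-92 + D\right)}{2 D}$)
$\left(41083 + U{\left(14 - 12 \right)}\right) \left(A{\left(196 \right)} + 2028\right) = \left(41083 - \left(\frac{93}{2} - \frac{4646}{14 - 12}\right)\right) \left(-216 + 2028\right) = \left(41083 - \left(\frac{93}{2} - \frac{4646}{2}\right)\right) 1812 = \left(41083 + \left(- \frac{93}{2} + 4646 \cdot \frac{1}{2}\right)\right) 1812 = \left(41083 + \left(- \frac{93}{2} + 2323\right)\right) 1812 = \left(41083 + \frac{4553}{2}\right) 1812 = \frac{86719}{2} \cdot 1812 = 78567414$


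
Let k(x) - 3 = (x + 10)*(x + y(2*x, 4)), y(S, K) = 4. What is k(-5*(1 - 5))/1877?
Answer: 723/1877 ≈ 0.38519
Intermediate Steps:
k(x) = 3 + (4 + x)*(10 + x) (k(x) = 3 + (x + 10)*(x + 4) = 3 + (10 + x)*(4 + x) = 3 + (4 + x)*(10 + x))
k(-5*(1 - 5))/1877 = (43 + (-5*(1 - 5))**2 + 14*(-5*(1 - 5)))/1877 = (43 + (-5*(-4))**2 + 14*(-5*(-4)))*(1/1877) = (43 + 20**2 + 14*20)*(1/1877) = (43 + 400 + 280)*(1/1877) = 723*(1/1877) = 723/1877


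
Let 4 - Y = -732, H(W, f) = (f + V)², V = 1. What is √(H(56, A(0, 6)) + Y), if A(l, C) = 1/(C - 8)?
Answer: √2945/2 ≈ 27.134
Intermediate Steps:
A(l, C) = 1/(-8 + C)
H(W, f) = (1 + f)² (H(W, f) = (f + 1)² = (1 + f)²)
Y = 736 (Y = 4 - 1*(-732) = 4 + 732 = 736)
√(H(56, A(0, 6)) + Y) = √((1 + 1/(-8 + 6))² + 736) = √((1 + 1/(-2))² + 736) = √((1 - ½)² + 736) = √((½)² + 736) = √(¼ + 736) = √(2945/4) = √2945/2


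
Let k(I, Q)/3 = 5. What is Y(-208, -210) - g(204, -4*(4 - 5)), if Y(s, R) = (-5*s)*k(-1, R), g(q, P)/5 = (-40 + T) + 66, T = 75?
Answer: 15095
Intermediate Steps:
k(I, Q) = 15 (k(I, Q) = 3*5 = 15)
g(q, P) = 505 (g(q, P) = 5*((-40 + 75) + 66) = 5*(35 + 66) = 5*101 = 505)
Y(s, R) = -75*s (Y(s, R) = -5*s*15 = -75*s)
Y(-208, -210) - g(204, -4*(4 - 5)) = -75*(-208) - 1*505 = 15600 - 505 = 15095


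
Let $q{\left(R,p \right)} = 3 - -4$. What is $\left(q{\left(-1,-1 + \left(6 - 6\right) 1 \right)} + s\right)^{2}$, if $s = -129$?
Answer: $14884$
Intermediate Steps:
$q{\left(R,p \right)} = 7$ ($q{\left(R,p \right)} = 3 + 4 = 7$)
$\left(q{\left(-1,-1 + \left(6 - 6\right) 1 \right)} + s\right)^{2} = \left(7 - 129\right)^{2} = \left(-122\right)^{2} = 14884$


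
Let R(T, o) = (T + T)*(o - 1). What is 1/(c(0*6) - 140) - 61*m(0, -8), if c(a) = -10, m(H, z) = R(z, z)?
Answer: -1317601/150 ≈ -8784.0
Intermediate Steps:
R(T, o) = 2*T*(-1 + o) (R(T, o) = (2*T)*(-1 + o) = 2*T*(-1 + o))
m(H, z) = 2*z*(-1 + z)
1/(c(0*6) - 140) - 61*m(0, -8) = 1/(-10 - 140) - 122*(-8)*(-1 - 8) = 1/(-150) - 122*(-8)*(-9) = -1/150 - 61*144 = -1/150 - 8784 = -1317601/150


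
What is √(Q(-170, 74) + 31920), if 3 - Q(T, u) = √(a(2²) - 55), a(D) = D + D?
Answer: √(31923 - I*√47) ≈ 178.67 - 0.019*I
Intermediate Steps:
a(D) = 2*D
Q(T, u) = 3 - I*√47 (Q(T, u) = 3 - √(2*2² - 55) = 3 - √(2*4 - 55) = 3 - √(8 - 55) = 3 - √(-47) = 3 - I*√47)
√(Q(-170, 74) + 31920) = √((3 - I*√47) + 31920) = √(31923 - I*√47)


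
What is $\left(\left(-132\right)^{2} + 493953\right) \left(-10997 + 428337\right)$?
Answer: $213418077180$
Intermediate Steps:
$\left(\left(-132\right)^{2} + 493953\right) \left(-10997 + 428337\right) = \left(17424 + 493953\right) 417340 = 511377 \cdot 417340 = 213418077180$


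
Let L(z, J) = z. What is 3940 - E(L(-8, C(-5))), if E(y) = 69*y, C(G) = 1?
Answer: 4492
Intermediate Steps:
3940 - E(L(-8, C(-5))) = 3940 - 69*(-8) = 3940 - 1*(-552) = 3940 + 552 = 4492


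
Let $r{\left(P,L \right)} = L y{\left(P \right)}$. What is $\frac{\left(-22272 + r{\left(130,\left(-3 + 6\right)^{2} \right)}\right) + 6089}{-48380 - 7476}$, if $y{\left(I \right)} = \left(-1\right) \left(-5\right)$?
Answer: $\frac{8069}{27928} \approx 0.28892$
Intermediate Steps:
$y{\left(I \right)} = 5$
$r{\left(P,L \right)} = 5 L$ ($r{\left(P,L \right)} = L 5 = 5 L$)
$\frac{\left(-22272 + r{\left(130,\left(-3 + 6\right)^{2} \right)}\right) + 6089}{-48380 - 7476} = \frac{\left(-22272 + 5 \left(-3 + 6\right)^{2}\right) + 6089}{-48380 - 7476} = \frac{\left(-22272 + 5 \cdot 3^{2}\right) + 6089}{-55856} = \left(\left(-22272 + 5 \cdot 9\right) + 6089\right) \left(- \frac{1}{55856}\right) = \left(\left(-22272 + 45\right) + 6089\right) \left(- \frac{1}{55856}\right) = \left(-22227 + 6089\right) \left(- \frac{1}{55856}\right) = \left(-16138\right) \left(- \frac{1}{55856}\right) = \frac{8069}{27928}$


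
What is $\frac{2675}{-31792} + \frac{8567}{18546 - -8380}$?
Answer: $\frac{100167507}{428015696} \approx 0.23403$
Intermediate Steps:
$\frac{2675}{-31792} + \frac{8567}{18546 - -8380} = 2675 \left(- \frac{1}{31792}\right) + \frac{8567}{18546 + 8380} = - \frac{2675}{31792} + \frac{8567}{26926} = \frac{100167507}{428015696}$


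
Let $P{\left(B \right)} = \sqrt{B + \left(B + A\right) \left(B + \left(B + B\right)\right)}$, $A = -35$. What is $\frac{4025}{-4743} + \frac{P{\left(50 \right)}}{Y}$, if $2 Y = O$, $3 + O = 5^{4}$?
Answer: $- \frac{4025}{4743} + \frac{10 \sqrt{23}}{311} \approx -0.69441$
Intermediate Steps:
$O = 622$ ($O = -3 + 5^{4} = -3 + 625 = 622$)
$Y = 311$ ($Y = \frac{1}{2} \cdot 622 = 311$)
$P{\left(B \right)} = \sqrt{B + 3 B \left(-35 + B\right)}$ ($P{\left(B \right)} = \sqrt{B + \left(B - 35\right) \left(B + \left(B + B\right)\right)} = \sqrt{B + \left(-35 + B\right) \left(B + 2 B\right)} = \sqrt{B + \left(-35 + B\right) 3 B} = \sqrt{B + 3 B \left(-35 + B\right)}$)
$\frac{4025}{-4743} + \frac{P{\left(50 \right)}}{Y} = \frac{4025}{-4743} + \frac{\sqrt{50 \left(-104 + 3 \cdot 50\right)}}{311} = 4025 \left(- \frac{1}{4743}\right) + \sqrt{50 \left(-104 + 150\right)} \frac{1}{311} = - \frac{4025}{4743} + \sqrt{50 \cdot 46} \cdot \frac{1}{311} = - \frac{4025}{4743} + \sqrt{2300} \cdot \frac{1}{311} = - \frac{4025}{4743} + 10 \sqrt{23} \cdot \frac{1}{311} = - \frac{4025}{4743} + \frac{10 \sqrt{23}}{311}$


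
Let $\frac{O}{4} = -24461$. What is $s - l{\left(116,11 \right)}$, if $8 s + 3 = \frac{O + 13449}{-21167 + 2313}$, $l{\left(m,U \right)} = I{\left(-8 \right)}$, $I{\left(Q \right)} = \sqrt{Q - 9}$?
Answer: $\frac{27833}{150832} - i \sqrt{17} \approx 0.18453 - 4.1231 i$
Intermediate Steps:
$O = -97844$ ($O = 4 \left(-24461\right) = -97844$)
$I{\left(Q \right)} = \sqrt{-9 + Q}$
$l{\left(m,U \right)} = i \sqrt{17}$ ($l{\left(m,U \right)} = \sqrt{-9 - 8} = \sqrt{-17} = i \sqrt{17}$)
$s = \frac{27833}{150832}$ ($s = - \frac{3}{8} + \frac{\left(-97844 + 13449\right) \frac{1}{-21167 + 2313}}{8} = - \frac{3}{8} + \frac{\left(-84395\right) \frac{1}{-18854}}{8} = - \frac{3}{8} + \frac{\left(-84395\right) \left(- \frac{1}{18854}\right)}{8} = - \frac{3}{8} + \frac{1}{8} \cdot \frac{84395}{18854} = - \frac{3}{8} + \frac{84395}{150832} = \frac{27833}{150832} \approx 0.18453$)
$s - l{\left(116,11 \right)} = \frac{27833}{150832} - i \sqrt{17}$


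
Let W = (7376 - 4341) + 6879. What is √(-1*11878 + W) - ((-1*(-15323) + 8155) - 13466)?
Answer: -10012 + 2*I*√491 ≈ -10012.0 + 44.317*I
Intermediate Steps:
W = 9914 (W = 3035 + 6879 = 9914)
√(-1*11878 + W) - ((-1*(-15323) + 8155) - 13466) = √(-1*11878 + 9914) - ((-1*(-15323) + 8155) - 13466) = √(-11878 + 9914) - ((15323 + 8155) - 13466) = √(-1964) - (23478 - 13466) = 2*I*√491 - 1*10012 = 2*I*√491 - 10012 = -10012 + 2*I*√491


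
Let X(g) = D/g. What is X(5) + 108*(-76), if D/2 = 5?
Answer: -8206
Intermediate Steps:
D = 10 (D = 2*5 = 10)
X(g) = 10/g
X(5) + 108*(-76) = 10/5 + 108*(-76) = 10*(⅕) - 8208 = 2 - 8208 = -8206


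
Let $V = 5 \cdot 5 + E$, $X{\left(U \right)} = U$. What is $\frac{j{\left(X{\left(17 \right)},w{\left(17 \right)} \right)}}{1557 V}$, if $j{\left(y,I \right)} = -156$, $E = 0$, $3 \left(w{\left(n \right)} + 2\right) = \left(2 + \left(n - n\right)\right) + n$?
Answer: $- \frac{52}{12975} \approx -0.0040077$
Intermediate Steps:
$w{\left(n \right)} = - \frac{4}{3} + \frac{n}{3}$ ($w{\left(n \right)} = -2 + \frac{\left(2 + \left(n - n\right)\right) + n}{3} = -2 + \frac{\left(2 + 0\right) + n}{3} = -2 + \frac{2 + n}{3} = -2 + \left(\frac{2}{3} + \frac{n}{3}\right) = - \frac{4}{3} + \frac{n}{3}$)
$V = 25$ ($V = 5 \cdot 5 + 0 = 25 + 0 = 25$)
$\frac{j{\left(X{\left(17 \right)},w{\left(17 \right)} \right)}}{1557 V} = - \frac{156}{1557 \cdot 25} = - \frac{156}{38925} = \left(-156\right) \frac{1}{38925} = - \frac{52}{12975}$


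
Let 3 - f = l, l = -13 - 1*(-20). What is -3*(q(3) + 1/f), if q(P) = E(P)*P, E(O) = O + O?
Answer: -213/4 ≈ -53.250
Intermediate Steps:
E(O) = 2*O
l = 7 (l = -13 + 20 = 7)
f = -4 (f = 3 - 1*7 = 3 - 7 = -4)
q(P) = 2*P² (q(P) = (2*P)*P = 2*P²)
-3*(q(3) + 1/f) = -3*(2*3² + 1/(-4)) = -3*(2*9 - ¼) = -3*(18 - ¼) = -3*71/4 = -213/4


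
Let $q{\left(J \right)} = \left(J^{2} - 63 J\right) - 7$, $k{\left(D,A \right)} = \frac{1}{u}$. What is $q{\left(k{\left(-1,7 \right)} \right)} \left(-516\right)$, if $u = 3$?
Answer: $\frac{43172}{3} \approx 14391.0$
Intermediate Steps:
$k{\left(D,A \right)} = \frac{1}{3}$
$q{\left(J \right)} = -7 + J^{2} - 63 J$
$q{\left(k{\left(-1,7 \right)} \right)} \left(-516\right) = \left(-7 + \left(\frac{1}{3}\right)^{2} - 21\right) \left(-516\right) = \left(-7 + \frac{1}{9} - 21\right) \left(-516\right) = \left(- \frac{251}{9}\right) \left(-516\right) = \frac{43172}{3}$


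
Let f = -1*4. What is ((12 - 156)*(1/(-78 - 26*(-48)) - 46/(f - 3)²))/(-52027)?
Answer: -688749/265129592 ≈ -0.0025978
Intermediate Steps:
f = -4
((12 - 156)*(1/(-78 - 26*(-48)) - 46/(f - 3)²))/(-52027) = ((12 - 156)*(1/(-78 - 26*(-48)) - 46/(-4 - 3)²))/(-52027) = -144*(-1/48/(-104) - 46/((-7)²))*(-1/52027) = -144*(-1/104*(-1/48) - 46/49)*(-1/52027) = -144*(1/4992 - 46*1/49)*(-1/52027) = -144*(1/4992 - 46/49)*(-1/52027) = -144*(-229583/244608)*(-1/52027) = (688749/5096)*(-1/52027) = -688749/265129592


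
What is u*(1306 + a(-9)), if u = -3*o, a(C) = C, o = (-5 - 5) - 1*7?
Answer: 66147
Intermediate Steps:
o = -17 (o = -10 - 7 = -17)
u = 51 (u = -3*(-17) = 51)
u*(1306 + a(-9)) = 51*(1306 - 9) = 51*1297 = 66147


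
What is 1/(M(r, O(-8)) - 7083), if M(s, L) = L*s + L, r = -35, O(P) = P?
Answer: -1/6811 ≈ -0.00014682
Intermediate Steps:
M(s, L) = L + L*s
1/(M(r, O(-8)) - 7083) = 1/(-8*(1 - 35) - 7083) = 1/(-8*(-34) - 7083) = 1/(272 - 7083) = 1/(-6811) = -1/6811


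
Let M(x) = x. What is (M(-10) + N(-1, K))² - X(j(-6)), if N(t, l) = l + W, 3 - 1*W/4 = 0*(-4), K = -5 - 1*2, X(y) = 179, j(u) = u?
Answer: -154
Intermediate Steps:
K = -7 (K = -5 - 2 = -7)
W = 12 (W = 12 - 0*(-4) = 12 - 4*0 = 12 + 0 = 12)
N(t, l) = 12 + l (N(t, l) = l + 12 = 12 + l)
(M(-10) + N(-1, K))² - X(j(-6)) = (-10 + (12 - 7))² - 1*179 = (-10 + 5)² - 179 = (-5)² - 179 = 25 - 179 = -154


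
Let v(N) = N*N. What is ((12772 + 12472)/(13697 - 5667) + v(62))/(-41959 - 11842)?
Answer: -15446282/216011015 ≈ -0.071507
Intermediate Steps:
v(N) = N**2
((12772 + 12472)/(13697 - 5667) + v(62))/(-41959 - 11842) = ((12772 + 12472)/(13697 - 5667) + 62**2)/(-41959 - 11842) = (25244/8030 + 3844)/(-53801) = (25244*(1/8030) + 3844)*(-1/53801) = (12622/4015 + 3844)*(-1/53801) = (15446282/4015)*(-1/53801) = -15446282/216011015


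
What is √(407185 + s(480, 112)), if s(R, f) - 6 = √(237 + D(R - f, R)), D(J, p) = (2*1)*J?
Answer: √(407191 + √973) ≈ 638.14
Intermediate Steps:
D(J, p) = 2*J
s(R, f) = 6 + √(237 - 2*f + 2*R) (s(R, f) = 6 + √(237 + 2*(R - f)) = 6 + √(237 + (-2*f + 2*R)) = 6 + √(237 - 2*f + 2*R))
√(407185 + s(480, 112)) = √(407185 + (6 + √(237 - 2*112 + 2*480))) = √(407185 + (6 + √(237 - 224 + 960))) = √(407185 + (6 + √973)) = √(407191 + √973)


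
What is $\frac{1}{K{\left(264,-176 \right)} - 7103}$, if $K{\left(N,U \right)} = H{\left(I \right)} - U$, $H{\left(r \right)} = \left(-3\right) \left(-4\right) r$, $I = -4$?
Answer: $- \frac{1}{6975} \approx -0.00014337$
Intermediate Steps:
$H{\left(r \right)} = 12 r$
$K{\left(N,U \right)} = -48 - U$ ($K{\left(N,U \right)} = 12 \left(-4\right) - U = -48 - U$)
$\frac{1}{K{\left(264,-176 \right)} - 7103} = \frac{1}{\left(-48 - -176\right) - 7103} = \frac{1}{\left(-48 + 176\right) - 7103} = \frac{1}{128 - 7103} = \frac{1}{-6975} = - \frac{1}{6975}$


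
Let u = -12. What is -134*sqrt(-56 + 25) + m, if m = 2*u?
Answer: -24 - 134*I*sqrt(31) ≈ -24.0 - 746.08*I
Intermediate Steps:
m = -24 (m = 2*(-12) = -24)
-134*sqrt(-56 + 25) + m = -134*sqrt(-56 + 25) - 24 = -134*I*sqrt(31) - 24 = -24 - 134*I*sqrt(31)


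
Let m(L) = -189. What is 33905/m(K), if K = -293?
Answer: -33905/189 ≈ -179.39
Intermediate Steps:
33905/m(K) = 33905/(-189) = 33905*(-1/189) = -33905/189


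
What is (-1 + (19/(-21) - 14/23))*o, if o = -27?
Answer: 10926/161 ≈ 67.863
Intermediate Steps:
(-1 + (19/(-21) - 14/23))*o = (-1 + (19/(-21) - 14/23))*(-27) = (-1 + (19*(-1/21) - 14*1/23))*(-27) = (-1 + (-19/21 - 14/23))*(-27) = (-1 - 731/483)*(-27) = -1214/483*(-27) = 10926/161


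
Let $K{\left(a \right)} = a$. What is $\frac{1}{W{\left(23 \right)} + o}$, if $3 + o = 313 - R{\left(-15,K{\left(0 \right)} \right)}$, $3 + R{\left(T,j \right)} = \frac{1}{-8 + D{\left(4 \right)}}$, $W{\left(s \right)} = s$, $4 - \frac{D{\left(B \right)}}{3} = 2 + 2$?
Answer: $\frac{8}{2689} \approx 0.0029751$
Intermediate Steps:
$D{\left(B \right)} = 0$ ($D{\left(B \right)} = 12 - 3 \left(2 + 2\right) = 12 - 12 = 0$)
$R{\left(T,j \right)} = - \frac{25}{8}$ ($R{\left(T,j \right)} = -3 + \frac{1}{-8 + 0} = -3 + \frac{1}{-8} = -3 - \frac{1}{8} = - \frac{25}{8}$)
$o = \frac{2505}{8}$ ($o = -3 + \left(313 - - \frac{25}{8}\right) = -3 + \left(313 + \frac{25}{8}\right) = -3 + \frac{2529}{8} = \frac{2505}{8} \approx 313.13$)
$\frac{1}{W{\left(23 \right)} + o} = \frac{1}{23 + \frac{2505}{8}} = \frac{1}{\frac{2689}{8}} = \frac{8}{2689}$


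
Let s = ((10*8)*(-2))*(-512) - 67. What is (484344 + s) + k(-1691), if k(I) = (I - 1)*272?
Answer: 105973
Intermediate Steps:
s = 81853 (s = (80*(-2))*(-512) - 67 = -160*(-512) - 67 = 81920 - 67 = 81853)
k(I) = -272 + 272*I (k(I) = (-1 + I)*272 = -272 + 272*I)
(484344 + s) + k(-1691) = (484344 + 81853) + (-272 + 272*(-1691)) = 566197 + (-272 - 459952) = 566197 - 460224 = 105973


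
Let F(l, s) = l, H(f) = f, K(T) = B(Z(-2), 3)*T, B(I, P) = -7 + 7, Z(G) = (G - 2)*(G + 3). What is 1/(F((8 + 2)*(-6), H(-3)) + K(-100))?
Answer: -1/60 ≈ -0.016667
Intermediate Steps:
Z(G) = (-2 + G)*(3 + G)
B(I, P) = 0
K(T) = 0 (K(T) = 0*T = 0)
1/(F((8 + 2)*(-6), H(-3)) + K(-100)) = 1/((8 + 2)*(-6) + 0) = 1/(10*(-6) + 0) = 1/(-60 + 0) = 1/(-60) = -1/60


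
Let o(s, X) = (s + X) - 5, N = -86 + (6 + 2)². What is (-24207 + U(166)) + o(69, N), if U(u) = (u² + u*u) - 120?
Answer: 30827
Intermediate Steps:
U(u) = -120 + 2*u² (U(u) = (u² + u²) - 120 = 2*u² - 120 = -120 + 2*u²)
N = -22 (N = -86 + 8² = -86 + 64 = -22)
o(s, X) = -5 + X + s (o(s, X) = (X + s) - 5 = -5 + X + s)
(-24207 + U(166)) + o(69, N) = (-24207 + (-120 + 2*166²)) + (-5 - 22 + 69) = (-24207 + (-120 + 2*27556)) + 42 = (-24207 + (-120 + 55112)) + 42 = (-24207 + 54992) + 42 = 30785 + 42 = 30827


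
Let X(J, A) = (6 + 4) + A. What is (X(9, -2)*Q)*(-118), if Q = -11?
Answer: 10384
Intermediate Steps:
X(J, A) = 10 + A
(X(9, -2)*Q)*(-118) = ((10 - 2)*(-11))*(-118) = (8*(-11))*(-118) = -88*(-118) = 10384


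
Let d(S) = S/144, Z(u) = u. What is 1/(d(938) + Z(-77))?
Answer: -72/5075 ≈ -0.014187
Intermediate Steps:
d(S) = S/144 (d(S) = S*(1/144) = S/144)
1/(d(938) + Z(-77)) = 1/((1/144)*938 - 77) = 1/(469/72 - 77) = 1/(-5075/72) = -72/5075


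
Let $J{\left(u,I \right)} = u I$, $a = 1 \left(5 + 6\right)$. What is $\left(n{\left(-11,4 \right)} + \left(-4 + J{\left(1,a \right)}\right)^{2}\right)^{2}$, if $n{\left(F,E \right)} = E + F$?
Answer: $1764$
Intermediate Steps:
$a = 11$ ($a = 1 \cdot 11 = 11$)
$J{\left(u,I \right)} = I u$
$\left(n{\left(-11,4 \right)} + \left(-4 + J{\left(1,a \right)}\right)^{2}\right)^{2} = \left(\left(4 - 11\right) + \left(-4 + 11 \cdot 1\right)^{2}\right)^{2} = \left(-7 + \left(-4 + 11\right)^{2}\right)^{2} = \left(-7 + 7^{2}\right)^{2} = \left(-7 + 49\right)^{2} = 42^{2} = 1764$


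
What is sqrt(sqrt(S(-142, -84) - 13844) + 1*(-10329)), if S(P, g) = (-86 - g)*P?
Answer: sqrt(-10329 + 2*I*sqrt(3390)) ≈ 0.5729 + 101.63*I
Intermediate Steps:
S(P, g) = P*(-86 - g)
sqrt(sqrt(S(-142, -84) - 13844) + 1*(-10329)) = sqrt(sqrt(-1*(-142)*(86 - 84) - 13844) + 1*(-10329)) = sqrt(sqrt(-1*(-142)*2 - 13844) - 10329) = sqrt(sqrt(284 - 13844) - 10329) = sqrt(sqrt(-13560) - 10329) = sqrt(2*I*sqrt(3390) - 10329) = sqrt(-10329 + 2*I*sqrt(3390))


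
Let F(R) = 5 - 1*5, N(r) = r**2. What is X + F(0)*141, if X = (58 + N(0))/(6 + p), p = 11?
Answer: 58/17 ≈ 3.4118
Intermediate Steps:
F(R) = 0 (F(R) = 5 - 5 = 0)
X = 58/17 (X = (58 + 0**2)/(6 + 11) = (58 + 0)/17 = 58*(1/17) = 58/17 ≈ 3.4118)
X + F(0)*141 = 58/17 + 0*141 = 58/17 + 0 = 58/17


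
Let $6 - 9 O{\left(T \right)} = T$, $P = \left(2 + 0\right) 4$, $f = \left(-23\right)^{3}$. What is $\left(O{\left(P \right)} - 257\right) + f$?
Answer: $- \frac{111818}{9} \approx -12424.0$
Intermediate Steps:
$f = -12167$
$P = 8$ ($P = 2 \cdot 4 = 8$)
$O{\left(T \right)} = \frac{2}{3} - \frac{T}{9}$
$\left(O{\left(P \right)} - 257\right) + f = \left(\left(\frac{2}{3} - \frac{8}{9}\right) - 257\right) - 12167 = \left(- \frac{2}{9} - 257\right) - 12167 = - \frac{2315}{9} - 12167 = - \frac{111818}{9}$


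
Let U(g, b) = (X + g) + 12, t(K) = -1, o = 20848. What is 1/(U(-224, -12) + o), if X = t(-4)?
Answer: 1/20635 ≈ 4.8461e-5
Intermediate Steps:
X = -1
U(g, b) = 11 + g (U(g, b) = (-1 + g) + 12 = 11 + g)
1/(U(-224, -12) + o) = 1/((11 - 224) + 20848) = 1/(-213 + 20848) = 1/20635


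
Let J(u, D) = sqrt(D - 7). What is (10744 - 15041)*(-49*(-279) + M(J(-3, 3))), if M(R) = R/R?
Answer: -58748584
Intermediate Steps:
J(u, D) = sqrt(-7 + D)
M(R) = 1
(10744 - 15041)*(-49*(-279) + M(J(-3, 3))) = (10744 - 15041)*(-49*(-279) + 1) = -4297*(13671 + 1) = -4297*13672 = -58748584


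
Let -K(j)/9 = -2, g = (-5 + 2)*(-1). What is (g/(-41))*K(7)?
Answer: -54/41 ≈ -1.3171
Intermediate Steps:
g = 3 (g = -3*(-1) = 3)
K(j) = 18 (K(j) = -9*(-2) = 18)
(g/(-41))*K(7) = (3/(-41))*18 = -1/41*3*18 = -3/41*18 = -54/41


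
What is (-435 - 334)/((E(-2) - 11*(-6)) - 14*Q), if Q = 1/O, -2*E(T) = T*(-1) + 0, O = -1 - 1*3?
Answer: -1538/137 ≈ -11.226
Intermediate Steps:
O = -4 (O = -1 - 3 = -4)
E(T) = T/2 (E(T) = -(T*(-1) + 0)/2 = -(-T + 0)/2 = -(-1)*T/2 = T/2)
Q = -1/4 (Q = 1/(-4) = -1/4 ≈ -0.25000)
(-435 - 334)/((E(-2) - 11*(-6)) - 14*Q) = (-435 - 334)/(((1/2)*(-2) - 11*(-6)) - 14*(-1/4)) = -769/((-1 + 66) + 7/2) = -769/(65 + 7/2) = -769/137/2 = -769*2/137 = -1538/137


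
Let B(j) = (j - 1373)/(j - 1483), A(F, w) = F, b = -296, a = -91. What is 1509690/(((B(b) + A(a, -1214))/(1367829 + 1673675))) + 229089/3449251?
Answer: -1408792145409628259973/27631949761 ≈ -5.0984e+10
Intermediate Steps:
B(j) = (-1373 + j)/(-1483 + j)
1509690/(((B(b) + A(a, -1214))/(1367829 + 1673675))) + 229089/3449251 = 1509690/((((-1373 - 296)/(-1483 - 296) - 91)/(1367829 + 1673675))) + 229089/3449251 = 1509690/(((-1669/(-1779) - 91)/3041504)) + 229089*(1/3449251) = 1509690/(((-1/1779*(-1669) - 91)*(1/3041504))) + 229089/3449251 = 1509690/(((1669/1779 - 91)*(1/3041504))) + 229089/3449251 = 1509690/((-160220/1779*1/3041504)) + 229089/3449251 = 1509690/(-40055/1352708904) + 229089/3449251 = 1509690*(-1352708904/40055) + 229089/3449251 = -408434221055952/8011 + 229089/3449251 = -1408792145409628259973/27631949761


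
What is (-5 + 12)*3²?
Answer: 63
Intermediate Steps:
(-5 + 12)*3² = 7*9 = 63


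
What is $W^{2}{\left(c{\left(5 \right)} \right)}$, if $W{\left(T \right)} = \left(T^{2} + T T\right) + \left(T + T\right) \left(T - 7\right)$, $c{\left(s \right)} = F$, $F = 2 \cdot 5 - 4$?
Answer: $3600$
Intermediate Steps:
$F = 6$ ($F = 10 - 4 = 6$)
$c{\left(s \right)} = 6$
$W{\left(T \right)} = 2 T^{2} + 2 T \left(-7 + T\right)$ ($W{\left(T \right)} = \left(T^{2} + T^{2}\right) + 2 T \left(-7 + T\right) = 2 T^{2} + 2 T \left(-7 + T\right)$)
$W^{2}{\left(c{\left(5 \right)} \right)} = \left(2 \cdot 6 \left(-7 + 2 \cdot 6\right)\right)^{2} = \left(2 \cdot 6 \left(-7 + 12\right)\right)^{2} = \left(2 \cdot 6 \cdot 5\right)^{2} = 60^{2} = 3600$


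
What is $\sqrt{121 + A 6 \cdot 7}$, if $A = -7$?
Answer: $i \sqrt{173} \approx 13.153 i$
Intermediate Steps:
$\sqrt{121 + A 6 \cdot 7} = \sqrt{121 + \left(-7\right) 6 \cdot 7} = \sqrt{121 - 294} = \sqrt{-173} = i \sqrt{173}$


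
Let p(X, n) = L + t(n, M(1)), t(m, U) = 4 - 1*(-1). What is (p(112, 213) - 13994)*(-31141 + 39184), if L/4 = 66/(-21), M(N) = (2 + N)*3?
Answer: -112614639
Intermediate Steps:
M(N) = 6 + 3*N
L = -88/7 (L = 4*(66/(-21)) = 4*(66*(-1/21)) = 4*(-22/7) = -88/7 ≈ -12.571)
t(m, U) = 5 (t(m, U) = 4 + 1 = 5)
p(X, n) = -53/7 (p(X, n) = -88/7 + 5 = -53/7)
(p(112, 213) - 13994)*(-31141 + 39184) = (-53/7 - 13994)*(-31141 + 39184) = -98011/7*8043 = -112614639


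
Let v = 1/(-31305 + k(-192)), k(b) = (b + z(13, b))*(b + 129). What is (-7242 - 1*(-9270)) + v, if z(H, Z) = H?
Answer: 40616783/20028 ≈ 2028.0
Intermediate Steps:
k(b) = (13 + b)*(129 + b) (k(b) = (b + 13)*(b + 129) = (13 + b)*(129 + b))
v = -1/20028 (v = 1/(-31305 + (1677 + (-192)² + 142*(-192))) = 1/(-31305 + (1677 + 36864 - 27264)) = 1/(-31305 + 11277) = 1/(-20028) = -1/20028 ≈ -4.9930e-5)
(-7242 - 1*(-9270)) + v = (-7242 - 1*(-9270)) - 1/20028 = (-7242 + 9270) - 1/20028 = 2028 - 1/20028 = 40616783/20028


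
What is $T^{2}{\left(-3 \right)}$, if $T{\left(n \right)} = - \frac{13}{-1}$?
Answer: $169$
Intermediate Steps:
$T{\left(n \right)} = 13$ ($T{\left(n \right)} = \left(-13\right) \left(-1\right) = 13$)
$T^{2}{\left(-3 \right)} = 13^{2} = 169$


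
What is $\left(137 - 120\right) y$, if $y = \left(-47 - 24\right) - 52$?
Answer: $-2091$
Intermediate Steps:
$y = -123$ ($y = -71 - 52 = -123$)
$\left(137 - 120\right) y = \left(137 - 120\right) \left(-123\right) = 17 \left(-123\right) = -2091$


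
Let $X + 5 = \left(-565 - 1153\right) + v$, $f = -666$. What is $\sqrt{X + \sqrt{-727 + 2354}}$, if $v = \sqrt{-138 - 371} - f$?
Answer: $\sqrt{-1057 + \sqrt{1627} + i \sqrt{509}} \approx 0.3538 + 31.887 i$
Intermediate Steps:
$v = 666 + i \sqrt{509}$ ($v = \sqrt{-138 - 371} - -666 = \sqrt{-509} + 666 = i \sqrt{509} + 666 = 666 + i \sqrt{509} \approx 666.0 + 22.561 i$)
$X = -1057 + i \sqrt{509}$ ($X = -5 + \left(\left(-565 - 1153\right) + \left(666 + i \sqrt{509}\right)\right) = -5 - \left(1052 - i \sqrt{509}\right) = -1057 + i \sqrt{509} \approx -1057.0 + 22.561 i$)
$\sqrt{X + \sqrt{-727 + 2354}} = \sqrt{\left(-1057 + i \sqrt{509}\right) + \sqrt{-727 + 2354}} = \sqrt{\left(-1057 + i \sqrt{509}\right) + \sqrt{1627}} = \sqrt{-1057 + \sqrt{1627} + i \sqrt{509}}$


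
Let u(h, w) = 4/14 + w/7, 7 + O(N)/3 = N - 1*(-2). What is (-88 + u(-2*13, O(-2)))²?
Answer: 403225/49 ≈ 8229.1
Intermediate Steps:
O(N) = -15 + 3*N (O(N) = -21 + 3*(N - 1*(-2)) = -21 + 3*(N + 2) = -21 + 3*(2 + N) = -21 + (6 + 3*N) = -15 + 3*N)
u(h, w) = 2/7 + w/7 (u(h, w) = 4*(1/14) + w*(⅐) = 2/7 + w/7)
(-88 + u(-2*13, O(-2)))² = (-88 + (2/7 + (-15 + 3*(-2))/7))² = (-88 + (2/7 + (-15 - 6)/7))² = (-88 + (2/7 + (⅐)*(-21)))² = (-88 + (2/7 - 3))² = (-88 - 19/7)² = (-635/7)² = 403225/49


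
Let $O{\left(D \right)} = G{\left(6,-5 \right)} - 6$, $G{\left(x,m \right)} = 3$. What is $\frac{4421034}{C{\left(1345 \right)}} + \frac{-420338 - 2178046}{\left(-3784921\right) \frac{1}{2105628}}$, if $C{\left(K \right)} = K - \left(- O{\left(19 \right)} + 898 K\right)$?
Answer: $\frac{17462559019148399}{12080386426} \approx 1.4455 \cdot 10^{6}$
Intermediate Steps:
$O{\left(D \right)} = -3$ ($O{\left(D \right)} = 3 - 6 = -3$)
$C{\left(K \right)} = -3 - 897 K$ ($C{\left(K \right)} = K - \left(3 + 898 K\right) = -3 - 897 K$)
$\frac{4421034}{C{\left(1345 \right)}} + \frac{-420338 - 2178046}{\left(-3784921\right) \frac{1}{2105628}} = \frac{4421034}{-3 - 1206465} + \frac{-420338 - 2178046}{\left(-3784921\right) \frac{1}{2105628}} = \frac{4421034}{-1206468} - \frac{2598384}{- \frac{540703}{300804}} = 4421034 \left(- \frac{1}{1206468}\right) - - \frac{781604300736}{540703} = - \frac{81871}{22342} + \frac{781604300736}{540703} = \frac{17462559019148399}{12080386426}$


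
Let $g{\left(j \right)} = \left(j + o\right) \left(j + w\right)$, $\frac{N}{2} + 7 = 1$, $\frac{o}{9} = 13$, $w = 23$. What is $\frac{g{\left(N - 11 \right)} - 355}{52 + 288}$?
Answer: $- \frac{71}{68} \approx -1.0441$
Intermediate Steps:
$o = 117$ ($o = 9 \cdot 13 = 117$)
$N = -12$ ($N = -14 + 2 \cdot 1 = -14 + 2 = -12$)
$g{\left(j \right)} = \left(23 + j\right) \left(117 + j\right)$ ($g{\left(j \right)} = \left(j + 117\right) \left(j + 23\right) = \left(117 + j\right) \left(23 + j\right) = \left(23 + j\right) \left(117 + j\right)$)
$\frac{g{\left(N - 11 \right)} - 355}{52 + 288} = \frac{\left(2691 + \left(-12 - 11\right)^{2} + 140 \left(-12 - 11\right)\right) - 355}{52 + 288} = \frac{\left(2691 + \left(-12 - 11\right)^{2} + 140 \left(-12 - 11\right)\right) - 355}{340} = \left(\left(2691 + \left(-23\right)^{2} + 140 \left(-23\right)\right) - 355\right) \frac{1}{340} = \left(\left(2691 + 529 - 3220\right) - 355\right) \frac{1}{340} = \left(0 - 355\right) \frac{1}{340} = \left(-355\right) \frac{1}{340} = - \frac{71}{68}$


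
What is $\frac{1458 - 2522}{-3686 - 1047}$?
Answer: $\frac{1064}{4733} \approx 0.2248$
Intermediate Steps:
$\frac{1458 - 2522}{-3686 - 1047} = - \frac{1064}{-4733} = \left(-1064\right) \left(- \frac{1}{4733}\right) = \frac{1064}{4733}$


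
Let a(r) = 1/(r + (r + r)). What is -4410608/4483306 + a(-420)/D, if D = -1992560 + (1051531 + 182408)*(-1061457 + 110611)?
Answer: -3260195341466961538507/3313931624748988692120 ≈ -0.98378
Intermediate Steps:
a(r) = 1/(3*r) (a(r) = 1/(r + 2*r) = 1/(3*r))
D = -1173287954954 (D = -1992560 + 1233939*(-950846) = -1992560 - 1173285962394 = -1173287954954)
-4410608/4483306 + a(-420)/D = -4410608/4483306 + ((⅓)/(-420))/(-1173287954954) = -4410608*1/4483306 + ((⅓)*(-1/420))*(-1/1173287954954) = -2205304/2241653 - 1/1260*(-1/1173287954954) = -2205304/2241653 + 1/1478342823242040 = -3260195341466961538507/3313931624748988692120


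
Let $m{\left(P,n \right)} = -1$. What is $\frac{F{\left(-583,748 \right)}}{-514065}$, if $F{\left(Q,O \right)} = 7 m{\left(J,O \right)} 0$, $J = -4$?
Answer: $0$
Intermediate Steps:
$F{\left(Q,O \right)} = 0$ ($F{\left(Q,O \right)} = 7 \left(-1\right) 0 = \left(-7\right) 0 = 0$)
$\frac{F{\left(-583,748 \right)}}{-514065} = \frac{0}{-514065} = 0 \left(- \frac{1}{514065}\right) = 0$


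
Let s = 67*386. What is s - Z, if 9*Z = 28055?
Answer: 204703/9 ≈ 22745.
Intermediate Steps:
Z = 28055/9 (Z = (1/9)*28055 = 28055/9 ≈ 3117.2)
s = 25862
s - Z = 25862 - 1*28055/9 = 25862 - 28055/9 = 204703/9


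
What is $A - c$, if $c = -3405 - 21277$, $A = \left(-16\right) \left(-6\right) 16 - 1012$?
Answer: $25206$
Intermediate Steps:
$A = 524$ ($A = 96 \cdot 16 - 1012 = 1536 - 1012 = 524$)
$c = -24682$ ($c = -3405 - 21277 = -24682$)
$A - c = 524 - -24682 = 524 + 24682 = 25206$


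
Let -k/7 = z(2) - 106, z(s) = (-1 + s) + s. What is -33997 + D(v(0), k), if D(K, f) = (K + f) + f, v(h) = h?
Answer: -32555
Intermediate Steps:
z(s) = -1 + 2*s
k = 721 (k = -7*((-1 + 2*2) - 106) = -7*((-1 + 4) - 106) = -7*(3 - 106) = -7*(-103) = 721)
D(K, f) = K + 2*f
-33997 + D(v(0), k) = -33997 + (0 + 2*721) = -33997 + (0 + 1442) = -33997 + 1442 = -32555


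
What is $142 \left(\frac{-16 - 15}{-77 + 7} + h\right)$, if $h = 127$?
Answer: $\frac{633391}{35} \approx 18097.0$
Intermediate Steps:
$142 \left(\frac{-16 - 15}{-77 + 7} + h\right) = 142 \left(\frac{-16 - 15}{-77 + 7} + 127\right) = 142 \left(- \frac{31}{-70} + 127\right) = 142 \left(\left(-31\right) \left(- \frac{1}{70}\right) + 127\right) = 142 \left(\frac{31}{70} + 127\right) = 142 \cdot \frac{8921}{70} = \frac{633391}{35}$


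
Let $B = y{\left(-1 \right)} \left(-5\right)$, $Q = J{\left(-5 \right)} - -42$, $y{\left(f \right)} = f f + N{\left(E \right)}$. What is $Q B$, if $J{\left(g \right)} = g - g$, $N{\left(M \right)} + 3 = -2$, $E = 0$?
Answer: $840$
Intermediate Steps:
$N{\left(M \right)} = -5$ ($N{\left(M \right)} = -3 - 2 = -5$)
$J{\left(g \right)} = 0$
$y{\left(f \right)} = -5 + f^{2}$ ($y{\left(f \right)} = f f - 5 = f^{2} - 5 = -5 + f^{2}$)
$Q = 42$ ($Q = 0 - -42 = 0 + 42 = 42$)
$B = 20$ ($B = \left(-5 + \left(-1\right)^{2}\right) \left(-5\right) = \left(-5 + 1\right) \left(-5\right) = \left(-4\right) \left(-5\right) = 20$)
$Q B = 42 \cdot 20 = 840$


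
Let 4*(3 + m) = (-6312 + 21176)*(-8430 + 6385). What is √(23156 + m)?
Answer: I*√7576067 ≈ 2752.5*I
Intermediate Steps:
m = -7599223 (m = -3 + ((-6312 + 21176)*(-8430 + 6385))/4 = -3 + (14864*(-2045))/4 = -3 + (¼)*(-30396880) = -3 - 7599220 = -7599223)
√(23156 + m) = √(23156 - 7599223) = √(-7576067) = I*√7576067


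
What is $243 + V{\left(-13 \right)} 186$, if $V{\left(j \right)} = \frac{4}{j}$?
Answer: $\frac{2415}{13} \approx 185.77$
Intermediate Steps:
$243 + V{\left(-13 \right)} 186 = 243 + \frac{4}{-13} \cdot 186 = 243 + 4 \left(- \frac{1}{13}\right) 186 = 243 - \frac{744}{13} = \frac{2415}{13}$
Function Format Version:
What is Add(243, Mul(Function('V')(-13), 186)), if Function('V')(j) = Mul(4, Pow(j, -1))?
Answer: Rational(2415, 13) ≈ 185.77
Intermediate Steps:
Add(243, Mul(Function('V')(-13), 186)) = Add(243, Mul(Mul(4, Pow(-13, -1)), 186)) = Add(243, Mul(Mul(4, Rational(-1, 13)), 186)) = Add(243, Mul(Rational(-4, 13), 186)) = Add(243, Rational(-744, 13)) = Rational(2415, 13)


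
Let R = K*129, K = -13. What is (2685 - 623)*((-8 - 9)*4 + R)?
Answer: -3598190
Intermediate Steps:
R = -1677 (R = -13*129 = -1677)
(2685 - 623)*((-8 - 9)*4 + R) = (2685 - 623)*((-8 - 9)*4 - 1677) = 2062*(-17*4 - 1677) = 2062*(-68 - 1677) = 2062*(-1745) = -3598190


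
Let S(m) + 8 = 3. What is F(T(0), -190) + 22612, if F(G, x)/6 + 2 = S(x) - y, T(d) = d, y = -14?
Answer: 22654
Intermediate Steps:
S(m) = -5 (S(m) = -8 + 3 = -5)
F(G, x) = 42 (F(G, x) = -12 + 6*(-5 - 1*(-14)) = -12 + 6*(-5 + 14) = -12 + 6*9 = -12 + 54 = 42)
F(T(0), -190) + 22612 = 42 + 22612 = 22654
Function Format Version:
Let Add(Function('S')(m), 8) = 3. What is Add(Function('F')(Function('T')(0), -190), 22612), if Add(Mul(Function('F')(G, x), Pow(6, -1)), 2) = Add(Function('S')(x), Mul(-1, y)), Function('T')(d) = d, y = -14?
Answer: 22654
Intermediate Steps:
Function('S')(m) = -5 (Function('S')(m) = Add(-8, 3) = -5)
Function('F')(G, x) = 42 (Function('F')(G, x) = Add(-12, Mul(6, Add(-5, Mul(-1, -14)))) = Add(-12, Mul(6, Add(-5, 14))) = Add(-12, Mul(6, 9)) = Add(-12, 54) = 42)
Add(Function('F')(Function('T')(0), -190), 22612) = Add(42, 22612) = 22654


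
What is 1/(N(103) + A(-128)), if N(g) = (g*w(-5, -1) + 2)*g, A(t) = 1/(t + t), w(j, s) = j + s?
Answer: -256/16242689 ≈ -1.5761e-5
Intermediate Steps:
A(t) = 1/(2*t)
N(g) = g*(2 - 6*g) (N(g) = (g*(-5 - 1) + 2)*g = (g*(-6) + 2)*g = (-6*g + 2)*g = (2 - 6*g)*g = g*(2 - 6*g))
1/(N(103) + A(-128)) = 1/(2*103*(1 - 3*103) + (½)/(-128)) = 1/(2*103*(1 - 309) + (½)*(-1/128)) = 1/(2*103*(-308) - 1/256) = 1/(-63448 - 1/256) = 1/(-16242689/256) = -256/16242689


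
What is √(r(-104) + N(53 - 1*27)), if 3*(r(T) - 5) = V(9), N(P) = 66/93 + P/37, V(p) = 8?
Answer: √107500281/3441 ≈ 3.0131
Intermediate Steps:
N(P) = 22/31 + P/37 (N(P) = 66*(1/93) + P*(1/37) = 22/31 + P/37)
r(T) = 23/3 (r(T) = 5 + (⅓)*8 = 5 + 8/3 = 23/3)
√(r(-104) + N(53 - 1*27)) = √(23/3 + (22/31 + (53 - 1*27)/37)) = √(23/3 + (22/31 + (53 - 27)/37)) = √(23/3 + (22/31 + (1/37)*26)) = √(23/3 + (22/31 + 26/37)) = √(23/3 + 1620/1147) = √(31241/3441) = √107500281/3441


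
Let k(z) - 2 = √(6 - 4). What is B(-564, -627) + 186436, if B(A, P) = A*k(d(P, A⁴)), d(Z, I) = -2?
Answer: 185308 - 564*√2 ≈ 1.8451e+5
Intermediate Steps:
k(z) = 2 + √2 (k(z) = 2 + √(6 - 4) = 2 + √2)
B(A, P) = A*(2 + √2)
B(-564, -627) + 186436 = -564*(2 + √2) + 186436 = (-1128 - 564*√2) + 186436 = 185308 - 564*√2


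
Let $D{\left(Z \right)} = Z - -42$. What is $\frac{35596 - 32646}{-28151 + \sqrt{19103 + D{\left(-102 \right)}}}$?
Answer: $- \frac{41522725}{396229879} - \frac{1475 \sqrt{19043}}{396229879} \approx -0.10531$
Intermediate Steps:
$D{\left(Z \right)} = 42 + Z$ ($D{\left(Z \right)} = Z + 42 = 42 + Z$)
$\frac{35596 - 32646}{-28151 + \sqrt{19103 + D{\left(-102 \right)}}} = \frac{35596 - 32646}{-28151 + \sqrt{19103 + \left(42 - 102\right)}} = \frac{2950}{-28151 + \sqrt{19103 - 60}} = \frac{2950}{-28151 + \sqrt{19043}}$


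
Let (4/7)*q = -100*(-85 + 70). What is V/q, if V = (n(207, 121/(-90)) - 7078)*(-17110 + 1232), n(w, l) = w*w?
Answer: -567971938/2625 ≈ -2.1637e+5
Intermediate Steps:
n(w, l) = w²
V = -567971938 (V = (207² - 7078)*(-17110 + 1232) = (42849 - 7078)*(-15878) = 35771*(-15878) = -567971938)
q = 2625 (q = 7*(-100*(-85 + 70))/4 = 7*(-100*(-15))/4 = (7/4)*1500 = 2625)
V/q = -567971938/2625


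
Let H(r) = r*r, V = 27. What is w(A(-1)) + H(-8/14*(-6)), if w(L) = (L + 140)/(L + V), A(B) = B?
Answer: 21787/1274 ≈ 17.101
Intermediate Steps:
w(L) = (140 + L)/(27 + L) (w(L) = (L + 140)/(L + 27) = (140 + L)/(27 + L))
H(r) = r²
w(A(-1)) + H(-8/14*(-6)) = (140 - 1)/(27 - 1) + (-8/14*(-6))² = 139/26 + (-8*1/14*(-6))² = (1/26)*139 + (-4/7*(-6))² = 139/26 + (24/7)² = 139/26 + 576/49 = 21787/1274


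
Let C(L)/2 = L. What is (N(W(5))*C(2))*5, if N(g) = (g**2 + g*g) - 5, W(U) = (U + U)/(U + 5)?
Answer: -60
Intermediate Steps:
C(L) = 2*L
W(U) = 2*U/(5 + U) (W(U) = (2*U)/(5 + U) = 2*U/(5 + U))
N(g) = -5 + 2*g**2 (N(g) = (g**2 + g**2) - 5 = 2*g**2 - 5 = -5 + 2*g**2)
(N(W(5))*C(2))*5 = ((-5 + 2*(2*5/(5 + 5))**2)*(2*2))*5 = ((-5 + 2*(2*5/10)**2)*4)*5 = ((-5 + 2*(2*5*(1/10))**2)*4)*5 = ((-5 + 2*1**2)*4)*5 = ((-5 + 2*1)*4)*5 = ((-5 + 2)*4)*5 = -3*4*5 = -12*5 = -60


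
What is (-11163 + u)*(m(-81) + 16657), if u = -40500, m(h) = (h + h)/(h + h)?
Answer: -860602254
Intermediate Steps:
m(h) = 1 (m(h) = (2*h)/((2*h)) = (2*h)*(1/(2*h)) = 1)
(-11163 + u)*(m(-81) + 16657) = (-11163 - 40500)*(1 + 16657) = -51663*16658 = -860602254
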